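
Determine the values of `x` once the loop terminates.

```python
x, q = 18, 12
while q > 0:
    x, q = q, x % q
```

Let's trace through this code step by step.

Initialize: x = 18
Initialize: q = 12
Entering loop: while q > 0:
After iteration 1: x = 12, q = 6
After iteration 2: x = 6, q = 0
Loop ends.

Final answer: 6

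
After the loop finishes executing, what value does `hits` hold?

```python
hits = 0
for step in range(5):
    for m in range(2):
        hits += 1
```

Let's trace through this code step by step.

Initialize: hits = 0
Entering loop: for step in range(5):
After iteration 1: step = 0, hits = 2
After iteration 2: step = 1, hits = 4
After iteration 3: step = 2, hits = 6
After iteration 4: step = 3, hits = 8
After iteration 5: step = 4, hits = 10
Loop ends.

Final answer: 10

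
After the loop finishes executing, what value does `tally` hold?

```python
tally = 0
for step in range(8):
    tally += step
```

Let's trace through this code step by step.

Initialize: tally = 0
Entering loop: for step in range(8):
After iteration 1: step = 0, tally = 0
After iteration 2: step = 1, tally = 1
After iteration 3: step = 2, tally = 3
After iteration 4: step = 3, tally = 6
After iteration 5: step = 4, tally = 10
After iteration 6: step = 5, tally = 15
After iteration 7: step = 6, tally = 21
After iteration 8: step = 7, tally = 28
Loop ends.

Final answer: 28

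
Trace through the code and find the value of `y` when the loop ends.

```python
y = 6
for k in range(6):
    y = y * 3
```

Let's trace through this code step by step.

Initialize: y = 6
Entering loop: for k in range(6):
After iteration 1: k = 0, y = 18
After iteration 2: k = 1, y = 54
After iteration 3: k = 2, y = 162
After iteration 4: k = 3, y = 486
After iteration 5: k = 4, y = 1458
After iteration 6: k = 5, y = 4374
Loop ends.

Final answer: 4374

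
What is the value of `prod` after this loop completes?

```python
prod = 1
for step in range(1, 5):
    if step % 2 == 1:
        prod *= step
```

Let's trace through this code step by step.

Initialize: prod = 1
Entering loop: for step in range(1, 5):
After iteration 1: step = 1, prod = 1
After iteration 2: step = 2, prod = 1
After iteration 3: step = 3, prod = 3
After iteration 4: step = 4, prod = 3
Loop ends.

Final answer: 3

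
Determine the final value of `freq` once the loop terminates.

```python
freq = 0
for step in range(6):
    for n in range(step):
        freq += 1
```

Let's trace through this code step by step.

Initialize: freq = 0
Entering loop: for step in range(6):
After iteration 1: step = 0, freq = 0
After iteration 2: step = 1, freq = 1, n = 0
After iteration 3: step = 2, freq = 3, n = 1
After iteration 4: step = 3, freq = 6, n = 2
After iteration 5: step = 4, freq = 10, n = 3
After iteration 6: step = 5, freq = 15, n = 4
Loop ends.

Final answer: 15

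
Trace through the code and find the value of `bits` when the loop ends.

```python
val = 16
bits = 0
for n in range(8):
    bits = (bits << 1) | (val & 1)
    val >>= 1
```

Let's trace through this code step by step.

Initialize: val = 16
Initialize: bits = 0
Entering loop: for n in range(8):
After iteration 1: n = 0, val = 8, bits = 0
After iteration 2: n = 1, val = 4, bits = 0
After iteration 3: n = 2, val = 2, bits = 0
After iteration 4: n = 3, val = 1, bits = 0
After iteration 5: n = 4, val = 0, bits = 1
After iteration 6: n = 5, val = 0, bits = 2
After iteration 7: n = 6, val = 0, bits = 4
After iteration 8: n = 7, val = 0, bits = 8
Loop ends.

Final answer: 8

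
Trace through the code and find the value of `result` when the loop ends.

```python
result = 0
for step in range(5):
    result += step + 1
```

Let's trace through this code step by step.

Initialize: result = 0
Entering loop: for step in range(5):
After iteration 1: step = 0, result = 1
After iteration 2: step = 1, result = 3
After iteration 3: step = 2, result = 6
After iteration 4: step = 3, result = 10
After iteration 5: step = 4, result = 15
Loop ends.

Final answer: 15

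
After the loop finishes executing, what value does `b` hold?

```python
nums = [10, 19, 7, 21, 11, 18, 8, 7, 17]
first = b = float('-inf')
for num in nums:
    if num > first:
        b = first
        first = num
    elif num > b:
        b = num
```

Let's trace through this code step by step.

Initialize: nums = [10, 19, 7, 21, 11, 18, 8, 7, 17]
Initialize: first = -inf
Initialize: b = -inf
Entering loop: for num in nums:
After iteration 1: num = 10, first = 10, b = -inf
After iteration 2: num = 19, first = 19, b = 10
After iteration 3: num = 7, first = 19, b = 10
After iteration 4: num = 21, first = 21, b = 19
After iteration 5: num = 11, first = 21, b = 19
After iteration 6: num = 18, first = 21, b = 19
After iteration 7: num = 8, first = 21, b = 19
After iteration 8: num = 7, first = 21, b = 19
After iteration 9: num = 17, first = 21, b = 19
Loop ends.

Final answer: 19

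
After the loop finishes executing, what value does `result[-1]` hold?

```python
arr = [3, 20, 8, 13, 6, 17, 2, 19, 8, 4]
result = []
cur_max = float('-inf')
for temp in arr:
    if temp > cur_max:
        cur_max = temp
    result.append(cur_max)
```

Let's trace through this code step by step.

Initialize: arr = [3, 20, 8, 13, 6, 17, 2, 19, 8, 4]
Initialize: result = []
Initialize: cur_max = -inf
Entering loop: for temp in arr:
After iteration 1: temp = 3, result = [3], cur_max = 3
After iteration 2: temp = 20, result = [3, 20], cur_max = 20
After iteration 3: temp = 8, result = [3, 20, 20], cur_max = 20
After iteration 4: temp = 13, result = [3, 20, 20, 20], cur_max = 20
After iteration 5: temp = 6, result = [3, 20, 20, 20, 20], cur_max = 20
After iteration 6: temp = 17, result = [3, 20, 20, 20, 20, 20], cur_max = 20
After iteration 7: temp = 2, result = [3, 20, 20, 20, 20, 20, 20], cur_max = 20
After iteration 8: temp = 19, result = [3, 20, 20, 20, 20, 20, 20, 20], cur_max = 20
After iteration 9: temp = 8, result = [3, 20, 20, 20, 20, 20, 20, 20, 20], cur_max = 20
After iteration 10: temp = 4, result = [3, 20, 20, 20, 20, 20, 20, 20, 20, 20], cur_max = 20
Loop ends.
result[-1] = 20

Final answer: 20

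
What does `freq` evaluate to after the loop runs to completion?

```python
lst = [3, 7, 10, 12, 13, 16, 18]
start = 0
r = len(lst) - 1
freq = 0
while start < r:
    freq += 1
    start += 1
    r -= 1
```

Let's trace through this code step by step.

Initialize: lst = [3, 7, 10, 12, 13, 16, 18]
Initialize: start = 0
Initialize: r = 6
Initialize: freq = 0
Entering loop: while start < r:
After iteration 1: start = 1, r = 5, freq = 1
After iteration 2: start = 2, r = 4, freq = 2
After iteration 3: start = 3, r = 3, freq = 3
Loop ends.

Final answer: 3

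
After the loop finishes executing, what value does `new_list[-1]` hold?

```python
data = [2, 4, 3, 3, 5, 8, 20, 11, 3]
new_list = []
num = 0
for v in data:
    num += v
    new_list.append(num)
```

Let's trace through this code step by step.

Initialize: data = [2, 4, 3, 3, 5, 8, 20, 11, 3]
Initialize: new_list = []
Initialize: num = 0
Entering loop: for v in data:
After iteration 1: v = 2, new_list = [2], num = 2
After iteration 2: v = 4, new_list = [2, 6], num = 6
After iteration 3: v = 3, new_list = [2, 6, 9], num = 9
After iteration 4: v = 3, new_list = [2, 6, 9, 12], num = 12
After iteration 5: v = 5, new_list = [2, 6, 9, 12, 17], num = 17
After iteration 6: v = 8, new_list = [2, 6, 9, 12, 17, 25], num = 25
After iteration 7: v = 20, new_list = [2, 6, 9, 12, 17, 25, 45], num = 45
After iteration 8: v = 11, new_list = [2, 6, 9, 12, 17, 25, 45, 56], num = 56
After iteration 9: v = 3, new_list = [2, 6, 9, 12, 17, 25, 45, 56, 59], num = 59
Loop ends.
new_list[-1] = 59

Final answer: 59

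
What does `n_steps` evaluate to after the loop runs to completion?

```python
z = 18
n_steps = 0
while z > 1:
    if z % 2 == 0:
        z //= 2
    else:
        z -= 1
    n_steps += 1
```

Let's trace through this code step by step.

Initialize: z = 18
Initialize: n_steps = 0
Entering loop: while z > 1:
After iteration 1: z = 9, n_steps = 1
After iteration 2: z = 8, n_steps = 2
After iteration 3: z = 4, n_steps = 3
After iteration 4: z = 2, n_steps = 4
After iteration 5: z = 1, n_steps = 5
Loop ends.

Final answer: 5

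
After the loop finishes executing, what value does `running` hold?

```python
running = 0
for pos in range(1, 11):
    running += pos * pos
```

Let's trace through this code step by step.

Initialize: running = 0
Entering loop: for pos in range(1, 11):
After iteration 1: pos = 1, running = 1
After iteration 2: pos = 2, running = 5
After iteration 3: pos = 3, running = 14
After iteration 4: pos = 4, running = 30
After iteration 5: pos = 5, running = 55
After iteration 6: pos = 6, running = 91
After iteration 7: pos = 7, running = 140
After iteration 8: pos = 8, running = 204
After iteration 9: pos = 9, running = 285
After iteration 10: pos = 10, running = 385
Loop ends.

Final answer: 385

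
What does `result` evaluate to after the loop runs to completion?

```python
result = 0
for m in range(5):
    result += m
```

Let's trace through this code step by step.

Initialize: result = 0
Entering loop: for m in range(5):
After iteration 1: m = 0, result = 0
After iteration 2: m = 1, result = 1
After iteration 3: m = 2, result = 3
After iteration 4: m = 3, result = 6
After iteration 5: m = 4, result = 10
Loop ends.

Final answer: 10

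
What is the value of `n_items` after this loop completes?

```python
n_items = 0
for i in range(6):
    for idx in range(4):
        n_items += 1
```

Let's trace through this code step by step.

Initialize: n_items = 0
Entering loop: for i in range(6):
After iteration 1: i = 0, n_items = 4
After iteration 2: i = 1, n_items = 8
After iteration 3: i = 2, n_items = 12
After iteration 4: i = 3, n_items = 16
After iteration 5: i = 4, n_items = 20
After iteration 6: i = 5, n_items = 24
Loop ends.

Final answer: 24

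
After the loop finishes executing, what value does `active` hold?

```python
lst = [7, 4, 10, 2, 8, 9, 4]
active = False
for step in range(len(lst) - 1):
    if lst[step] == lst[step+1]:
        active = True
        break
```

Let's trace through this code step by step.

Initialize: lst = [7, 4, 10, 2, 8, 9, 4]
Initialize: active = False
Entering loop: for step in range(len(lst) - 1):
After iteration 1: step = 0, active = False
After iteration 2: step = 1, active = False
After iteration 3: step = 2, active = False
After iteration 4: step = 3, active = False
After iteration 5: step = 4, active = False
After iteration 6: step = 5, active = False
Loop ends.

Final answer: False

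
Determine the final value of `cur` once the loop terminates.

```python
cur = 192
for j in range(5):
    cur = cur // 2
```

Let's trace through this code step by step.

Initialize: cur = 192
Entering loop: for j in range(5):
After iteration 1: j = 0, cur = 96
After iteration 2: j = 1, cur = 48
After iteration 3: j = 2, cur = 24
After iteration 4: j = 3, cur = 12
After iteration 5: j = 4, cur = 6
Loop ends.

Final answer: 6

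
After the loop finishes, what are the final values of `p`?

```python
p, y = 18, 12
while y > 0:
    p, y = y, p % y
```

Let's trace through this code step by step.

Initialize: p = 18
Initialize: y = 12
Entering loop: while y > 0:
After iteration 1: p = 12, y = 6
After iteration 2: p = 6, y = 0
Loop ends.

Final answer: 6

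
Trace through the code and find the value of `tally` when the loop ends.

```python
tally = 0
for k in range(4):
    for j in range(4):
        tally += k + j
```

Let's trace through this code step by step.

Initialize: tally = 0
Entering loop: for k in range(4):
After iteration 1: k = 0, tally = 6
After iteration 2: k = 1, tally = 16
After iteration 3: k = 2, tally = 30
After iteration 4: k = 3, tally = 48
Loop ends.

Final answer: 48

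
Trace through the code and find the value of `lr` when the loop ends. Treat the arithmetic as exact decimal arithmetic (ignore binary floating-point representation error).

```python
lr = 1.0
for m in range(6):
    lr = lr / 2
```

Let's trace through this code step by step.

Initialize: lr = 1.0
Entering loop: for m in range(6):
After iteration 1: m = 0, lr = 0.5
After iteration 2: m = 1, lr = 0.25
After iteration 3: m = 2, lr = 0.125
After iteration 4: m = 3, lr = 0.0625
After iteration 5: m = 4, lr = 0.03125
After iteration 6: m = 5, lr = 0.015625
Loop ends.

Final answer: 0.015625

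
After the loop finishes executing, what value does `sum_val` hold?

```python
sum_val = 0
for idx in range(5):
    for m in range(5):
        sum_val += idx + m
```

Let's trace through this code step by step.

Initialize: sum_val = 0
Entering loop: for idx in range(5):
After iteration 1: idx = 0, sum_val = 10
After iteration 2: idx = 1, sum_val = 25
After iteration 3: idx = 2, sum_val = 45
After iteration 4: idx = 3, sum_val = 70
After iteration 5: idx = 4, sum_val = 100
Loop ends.

Final answer: 100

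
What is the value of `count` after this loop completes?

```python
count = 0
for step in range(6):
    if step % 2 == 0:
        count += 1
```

Let's trace through this code step by step.

Initialize: count = 0
Entering loop: for step in range(6):
After iteration 1: step = 0, count = 1
After iteration 2: step = 1, count = 1
After iteration 3: step = 2, count = 2
After iteration 4: step = 3, count = 2
After iteration 5: step = 4, count = 3
After iteration 6: step = 5, count = 3
Loop ends.

Final answer: 3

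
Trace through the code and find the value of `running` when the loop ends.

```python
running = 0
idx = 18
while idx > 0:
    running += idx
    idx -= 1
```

Let's trace through this code step by step.

Initialize: running = 0
Initialize: idx = 18
Entering loop: while idx > 0:
After iteration 1: running = 18, idx = 17
After iteration 2: running = 35, idx = 16
After iteration 3: running = 51, idx = 15
After iteration 4: running = 66, idx = 14
After iteration 5: running = 80, idx = 13
After iteration 6: running = 93, idx = 12
After iteration 7: running = 105, idx = 11
After iteration 8: running = 116, idx = 10
After iteration 9: running = 126, idx = 9
After iteration 10: running = 135, idx = 8
After iteration 11: running = 143, idx = 7
After iteration 12: running = 150, idx = 6
After iteration 13: running = 156, idx = 5
After iteration 14: running = 161, idx = 4
After iteration 15: running = 165, idx = 3
After iteration 16: running = 168, idx = 2
After iteration 17: running = 170, idx = 1
After iteration 18: running = 171, idx = 0
Loop ends.

Final answer: 171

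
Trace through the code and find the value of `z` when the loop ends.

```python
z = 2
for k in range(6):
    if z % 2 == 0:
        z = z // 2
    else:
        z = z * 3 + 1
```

Let's trace through this code step by step.

Initialize: z = 2
Entering loop: for k in range(6):
After iteration 1: k = 0, z = 1
After iteration 2: k = 1, z = 4
After iteration 3: k = 2, z = 2
After iteration 4: k = 3, z = 1
After iteration 5: k = 4, z = 4
After iteration 6: k = 5, z = 2
Loop ends.

Final answer: 2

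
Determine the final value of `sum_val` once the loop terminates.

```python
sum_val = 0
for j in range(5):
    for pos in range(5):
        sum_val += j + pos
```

Let's trace through this code step by step.

Initialize: sum_val = 0
Entering loop: for j in range(5):
After iteration 1: j = 0, sum_val = 10
After iteration 2: j = 1, sum_val = 25
After iteration 3: j = 2, sum_val = 45
After iteration 4: j = 3, sum_val = 70
After iteration 5: j = 4, sum_val = 100
Loop ends.

Final answer: 100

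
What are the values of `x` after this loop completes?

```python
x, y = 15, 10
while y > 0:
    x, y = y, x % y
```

Let's trace through this code step by step.

Initialize: x = 15
Initialize: y = 10
Entering loop: while y > 0:
After iteration 1: x = 10, y = 5
After iteration 2: x = 5, y = 0
Loop ends.

Final answer: 5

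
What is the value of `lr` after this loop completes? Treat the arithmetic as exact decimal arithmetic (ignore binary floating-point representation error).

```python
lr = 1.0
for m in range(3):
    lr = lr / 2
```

Let's trace through this code step by step.

Initialize: lr = 1.0
Entering loop: for m in range(3):
After iteration 1: m = 0, lr = 0.5
After iteration 2: m = 1, lr = 0.25
After iteration 3: m = 2, lr = 0.125
Loop ends.

Final answer: 0.125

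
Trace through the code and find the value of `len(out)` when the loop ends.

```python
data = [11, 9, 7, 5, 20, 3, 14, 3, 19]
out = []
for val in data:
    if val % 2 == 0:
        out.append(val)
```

Let's trace through this code step by step.

Initialize: data = [11, 9, 7, 5, 20, 3, 14, 3, 19]
Initialize: out = []
Entering loop: for val in data:
After iteration 1: val = 11, out = []
After iteration 2: val = 9, out = []
After iteration 3: val = 7, out = []
After iteration 4: val = 5, out = []
After iteration 5: val = 20, out = [20]
After iteration 6: val = 3, out = [20]
After iteration 7: val = 14, out = [20, 14]
After iteration 8: val = 3, out = [20, 14]
After iteration 9: val = 19, out = [20, 14]
Loop ends.
len(out) = 2

Final answer: 2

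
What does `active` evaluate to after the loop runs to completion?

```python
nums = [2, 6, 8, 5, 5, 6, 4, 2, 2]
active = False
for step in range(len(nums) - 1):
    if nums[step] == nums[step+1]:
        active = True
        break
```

Let's trace through this code step by step.

Initialize: nums = [2, 6, 8, 5, 5, 6, 4, 2, 2]
Initialize: active = False
Entering loop: for step in range(len(nums) - 1):
After iteration 1: step = 0, active = False
After iteration 2: step = 1, active = False
After iteration 3: step = 2, active = False
After iteration 4: step = 3, active = True
Loop ends.

Final answer: True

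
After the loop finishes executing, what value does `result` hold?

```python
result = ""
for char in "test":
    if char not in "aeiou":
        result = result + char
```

Let's trace through this code step by step.

Initialize: result = ''
Entering loop: for char in "test":
After iteration 1: char = 't', result = 't'
After iteration 2: char = 'e', result = 't'
After iteration 3: char = 's', result = 'ts'
After iteration 4: char = 't', result = 'tst'
Loop ends.

Final answer: 'tst'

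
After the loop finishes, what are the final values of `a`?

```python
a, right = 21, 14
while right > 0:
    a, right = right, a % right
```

Let's trace through this code step by step.

Initialize: a = 21
Initialize: right = 14
Entering loop: while right > 0:
After iteration 1: a = 14, right = 7
After iteration 2: a = 7, right = 0
Loop ends.

Final answer: 7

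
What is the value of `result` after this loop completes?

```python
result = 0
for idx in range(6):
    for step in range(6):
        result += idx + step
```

Let's trace through this code step by step.

Initialize: result = 0
Entering loop: for idx in range(6):
After iteration 1: idx = 0, result = 15
After iteration 2: idx = 1, result = 36
After iteration 3: idx = 2, result = 63
After iteration 4: idx = 3, result = 96
After iteration 5: idx = 4, result = 135
After iteration 6: idx = 5, result = 180
Loop ends.

Final answer: 180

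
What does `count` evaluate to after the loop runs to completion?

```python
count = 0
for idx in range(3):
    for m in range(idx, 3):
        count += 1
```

Let's trace through this code step by step.

Initialize: count = 0
Entering loop: for idx in range(3):
After iteration 1: idx = 0, count = 3
After iteration 2: idx = 1, count = 5
After iteration 3: idx = 2, count = 6
Loop ends.

Final answer: 6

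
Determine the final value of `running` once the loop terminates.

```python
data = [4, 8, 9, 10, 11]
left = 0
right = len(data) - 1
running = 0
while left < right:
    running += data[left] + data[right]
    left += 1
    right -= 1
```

Let's trace through this code step by step.

Initialize: data = [4, 8, 9, 10, 11]
Initialize: left = 0
Initialize: right = 4
Initialize: running = 0
Entering loop: while left < right:
After iteration 1: left = 1, right = 3, running = 15
After iteration 2: left = 2, right = 2, running = 33
Loop ends.

Final answer: 33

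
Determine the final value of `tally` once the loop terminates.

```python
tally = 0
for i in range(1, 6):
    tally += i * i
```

Let's trace through this code step by step.

Initialize: tally = 0
Entering loop: for i in range(1, 6):
After iteration 1: i = 1, tally = 1
After iteration 2: i = 2, tally = 5
After iteration 3: i = 3, tally = 14
After iteration 4: i = 4, tally = 30
After iteration 5: i = 5, tally = 55
Loop ends.

Final answer: 55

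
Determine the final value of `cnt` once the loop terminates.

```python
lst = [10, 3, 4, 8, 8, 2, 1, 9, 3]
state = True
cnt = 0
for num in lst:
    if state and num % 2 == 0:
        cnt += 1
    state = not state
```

Let's trace through this code step by step.

Initialize: lst = [10, 3, 4, 8, 8, 2, 1, 9, 3]
Initialize: state = True
Initialize: cnt = 0
Entering loop: for num in lst:
After iteration 1: num = 10, state = False, cnt = 1
After iteration 2: num = 3, state = True, cnt = 1
After iteration 3: num = 4, state = False, cnt = 2
After iteration 4: num = 8, state = True, cnt = 2
After iteration 5: num = 8, state = False, cnt = 3
After iteration 6: num = 2, state = True, cnt = 3
After iteration 7: num = 1, state = False, cnt = 3
After iteration 8: num = 9, state = True, cnt = 3
After iteration 9: num = 3, state = False, cnt = 3
Loop ends.

Final answer: 3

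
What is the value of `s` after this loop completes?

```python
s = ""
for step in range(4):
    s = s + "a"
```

Let's trace through this code step by step.

Initialize: s = ''
Entering loop: for step in range(4):
After iteration 1: step = 0, s = 'a'
After iteration 2: step = 1, s = 'aa'
After iteration 3: step = 2, s = 'aaa'
After iteration 4: step = 3, s = 'aaaa'
Loop ends.

Final answer: 'aaaa'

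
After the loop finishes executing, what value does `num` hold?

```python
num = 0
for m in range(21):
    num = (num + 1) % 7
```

Let's trace through this code step by step.

Initialize: num = 0
Entering loop: for m in range(21):
After iteration 1: m = 0, num = 1
After iteration 2: m = 1, num = 2
After iteration 3: m = 2, num = 3
After iteration 4: m = 3, num = 4
After iteration 5: m = 4, num = 5
After iteration 6: m = 5, num = 6
After iteration 7: m = 6, num = 0
After iteration 8: m = 7, num = 1
After iteration 9: m = 8, num = 2
After iteration 10: m = 9, num = 3
After iteration 11: m = 10, num = 4
After iteration 12: m = 11, num = 5
After iteration 13: m = 12, num = 6
After iteration 14: m = 13, num = 0
After iteration 15: m = 14, num = 1
After iteration 16: m = 15, num = 2
After iteration 17: m = 16, num = 3
After iteration 18: m = 17, num = 4
After iteration 19: m = 18, num = 5
After iteration 20: m = 19, num = 6
After iteration 21: m = 20, num = 0
Loop ends.

Final answer: 0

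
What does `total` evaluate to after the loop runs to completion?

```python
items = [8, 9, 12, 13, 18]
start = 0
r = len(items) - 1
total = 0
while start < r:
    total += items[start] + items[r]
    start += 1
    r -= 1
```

Let's trace through this code step by step.

Initialize: items = [8, 9, 12, 13, 18]
Initialize: start = 0
Initialize: r = 4
Initialize: total = 0
Entering loop: while start < r:
After iteration 1: start = 1, r = 3, total = 26
After iteration 2: start = 2, r = 2, total = 48
Loop ends.

Final answer: 48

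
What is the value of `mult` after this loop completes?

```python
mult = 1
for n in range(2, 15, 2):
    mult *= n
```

Let's trace through this code step by step.

Initialize: mult = 1
Entering loop: for n in range(2, 15, 2):
After iteration 1: n = 2, mult = 2
After iteration 2: n = 4, mult = 8
After iteration 3: n = 6, mult = 48
After iteration 4: n = 8, mult = 384
After iteration 5: n = 10, mult = 3840
After iteration 6: n = 12, mult = 46080
After iteration 7: n = 14, mult = 645120
Loop ends.

Final answer: 645120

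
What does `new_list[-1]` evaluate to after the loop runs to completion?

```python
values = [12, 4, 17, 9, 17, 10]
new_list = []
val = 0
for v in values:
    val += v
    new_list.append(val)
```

Let's trace through this code step by step.

Initialize: values = [12, 4, 17, 9, 17, 10]
Initialize: new_list = []
Initialize: val = 0
Entering loop: for v in values:
After iteration 1: v = 12, new_list = [12], val = 12
After iteration 2: v = 4, new_list = [12, 16], val = 16
After iteration 3: v = 17, new_list = [12, 16, 33], val = 33
After iteration 4: v = 9, new_list = [12, 16, 33, 42], val = 42
After iteration 5: v = 17, new_list = [12, 16, 33, 42, 59], val = 59
After iteration 6: v = 10, new_list = [12, 16, 33, 42, 59, 69], val = 69
Loop ends.
new_list[-1] = 69

Final answer: 69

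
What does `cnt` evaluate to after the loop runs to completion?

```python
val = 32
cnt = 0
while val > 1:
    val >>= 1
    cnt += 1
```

Let's trace through this code step by step.

Initialize: val = 32
Initialize: cnt = 0
Entering loop: while val > 1:
After iteration 1: val = 16, cnt = 1
After iteration 2: val = 8, cnt = 2
After iteration 3: val = 4, cnt = 3
After iteration 4: val = 2, cnt = 4
After iteration 5: val = 1, cnt = 5
Loop ends.

Final answer: 5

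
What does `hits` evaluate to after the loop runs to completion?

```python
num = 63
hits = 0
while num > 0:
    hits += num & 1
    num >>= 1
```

Let's trace through this code step by step.

Initialize: num = 63
Initialize: hits = 0
Entering loop: while num > 0:
After iteration 1: num = 31, hits = 1
After iteration 2: num = 15, hits = 2
After iteration 3: num = 7, hits = 3
After iteration 4: num = 3, hits = 4
After iteration 5: num = 1, hits = 5
After iteration 6: num = 0, hits = 6
Loop ends.

Final answer: 6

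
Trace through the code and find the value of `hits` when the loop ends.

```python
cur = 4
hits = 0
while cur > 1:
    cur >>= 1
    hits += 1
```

Let's trace through this code step by step.

Initialize: cur = 4
Initialize: hits = 0
Entering loop: while cur > 1:
After iteration 1: cur = 2, hits = 1
After iteration 2: cur = 1, hits = 2
Loop ends.

Final answer: 2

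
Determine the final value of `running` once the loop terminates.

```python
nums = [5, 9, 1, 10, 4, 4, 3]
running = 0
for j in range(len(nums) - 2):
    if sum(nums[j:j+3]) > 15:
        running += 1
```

Let's trace through this code step by step.

Initialize: nums = [5, 9, 1, 10, 4, 4, 3]
Initialize: running = 0
Entering loop: for j in range(len(nums) - 2):
After iteration 1: j = 0, running = 0
After iteration 2: j = 1, running = 1
After iteration 3: j = 2, running = 1
After iteration 4: j = 3, running = 2
After iteration 5: j = 4, running = 2
Loop ends.

Final answer: 2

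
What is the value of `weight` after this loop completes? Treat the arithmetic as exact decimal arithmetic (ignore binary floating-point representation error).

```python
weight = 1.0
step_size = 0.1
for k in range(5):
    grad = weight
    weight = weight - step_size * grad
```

Let's trace through this code step by step.

Initialize: weight = 1.0
Initialize: step_size = 0.1
Entering loop: for k in range(5):
After iteration 1: k = 0, weight = 0.9, grad = 1.0
After iteration 2: k = 1, weight = 0.81, grad = 0.9
After iteration 3: k = 2, weight = 0.729, grad = 0.81
After iteration 4: k = 3, weight = 0.6561, grad = 0.729
After iteration 5: k = 4, weight = 0.59049, grad = 0.6561
Loop ends.

Final answer: 0.59049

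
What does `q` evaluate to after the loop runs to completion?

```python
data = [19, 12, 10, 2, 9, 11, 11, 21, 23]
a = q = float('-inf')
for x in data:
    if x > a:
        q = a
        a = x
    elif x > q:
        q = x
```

Let's trace through this code step by step.

Initialize: data = [19, 12, 10, 2, 9, 11, 11, 21, 23]
Initialize: a = -inf
Initialize: q = -inf
Entering loop: for x in data:
After iteration 1: x = 19, a = 19, q = -inf
After iteration 2: x = 12, a = 19, q = 12
After iteration 3: x = 10, a = 19, q = 12
After iteration 4: x = 2, a = 19, q = 12
After iteration 5: x = 9, a = 19, q = 12
After iteration 6: x = 11, a = 19, q = 12
After iteration 7: x = 11, a = 19, q = 12
After iteration 8: x = 21, a = 21, q = 19
After iteration 9: x = 23, a = 23, q = 21
Loop ends.

Final answer: 21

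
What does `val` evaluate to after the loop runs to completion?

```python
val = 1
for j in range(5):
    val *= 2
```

Let's trace through this code step by step.

Initialize: val = 1
Entering loop: for j in range(5):
After iteration 1: j = 0, val = 2
After iteration 2: j = 1, val = 4
After iteration 3: j = 2, val = 8
After iteration 4: j = 3, val = 16
After iteration 5: j = 4, val = 32
Loop ends.

Final answer: 32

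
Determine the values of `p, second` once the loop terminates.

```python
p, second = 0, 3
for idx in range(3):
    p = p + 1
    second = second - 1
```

Let's trace through this code step by step.

Initialize: p = 0
Initialize: second = 3
Entering loop: for idx in range(3):
After iteration 1: idx = 0, p = 1, second = 2
After iteration 2: idx = 1, p = 2, second = 1
After iteration 3: idx = 2, p = 3, second = 0
Loop ends.

Final answer: 3, 0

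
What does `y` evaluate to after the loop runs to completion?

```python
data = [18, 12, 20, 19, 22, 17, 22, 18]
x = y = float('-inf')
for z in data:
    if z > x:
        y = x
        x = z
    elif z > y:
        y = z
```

Let's trace through this code step by step.

Initialize: data = [18, 12, 20, 19, 22, 17, 22, 18]
Initialize: x = -inf
Initialize: y = -inf
Entering loop: for z in data:
After iteration 1: z = 18, x = 18, y = -inf
After iteration 2: z = 12, x = 18, y = 12
After iteration 3: z = 20, x = 20, y = 18
After iteration 4: z = 19, x = 20, y = 19
After iteration 5: z = 22, x = 22, y = 20
After iteration 6: z = 17, x = 22, y = 20
After iteration 7: z = 22, x = 22, y = 22
After iteration 8: z = 18, x = 22, y = 22
Loop ends.

Final answer: 22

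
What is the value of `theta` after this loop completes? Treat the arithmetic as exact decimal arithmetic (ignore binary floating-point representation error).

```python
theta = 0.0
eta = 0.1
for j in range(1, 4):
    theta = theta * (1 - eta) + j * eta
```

Let's trace through this code step by step.

Initialize: theta = 0.0
Initialize: eta = 0.1
Entering loop: for j in range(1, 4):
After iteration 1: j = 1, theta = 0.1
After iteration 2: j = 2, theta = 0.29
After iteration 3: j = 3, theta = 0.561
Loop ends.

Final answer: 0.561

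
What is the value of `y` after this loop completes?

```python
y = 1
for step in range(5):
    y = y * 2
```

Let's trace through this code step by step.

Initialize: y = 1
Entering loop: for step in range(5):
After iteration 1: step = 0, y = 2
After iteration 2: step = 1, y = 4
After iteration 3: step = 2, y = 8
After iteration 4: step = 3, y = 16
After iteration 5: step = 4, y = 32
Loop ends.

Final answer: 32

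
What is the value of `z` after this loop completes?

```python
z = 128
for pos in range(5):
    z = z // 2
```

Let's trace through this code step by step.

Initialize: z = 128
Entering loop: for pos in range(5):
After iteration 1: pos = 0, z = 64
After iteration 2: pos = 1, z = 32
After iteration 3: pos = 2, z = 16
After iteration 4: pos = 3, z = 8
After iteration 5: pos = 4, z = 4
Loop ends.

Final answer: 4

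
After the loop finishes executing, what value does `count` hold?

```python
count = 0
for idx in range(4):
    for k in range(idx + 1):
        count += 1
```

Let's trace through this code step by step.

Initialize: count = 0
Entering loop: for idx in range(4):
After iteration 1: idx = 0, count = 1, k = 0
After iteration 2: idx = 1, count = 3, k = 1
After iteration 3: idx = 2, count = 6, k = 2
After iteration 4: idx = 3, count = 10, k = 3
Loop ends.

Final answer: 10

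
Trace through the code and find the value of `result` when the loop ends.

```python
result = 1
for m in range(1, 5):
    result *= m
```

Let's trace through this code step by step.

Initialize: result = 1
Entering loop: for m in range(1, 5):
After iteration 1: m = 1, result = 1
After iteration 2: m = 2, result = 2
After iteration 3: m = 3, result = 6
After iteration 4: m = 4, result = 24
Loop ends.

Final answer: 24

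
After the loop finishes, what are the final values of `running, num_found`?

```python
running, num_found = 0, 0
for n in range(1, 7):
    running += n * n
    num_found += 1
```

Let's trace through this code step by step.

Initialize: running = 0
Initialize: num_found = 0
Entering loop: for n in range(1, 7):
After iteration 1: n = 1, running = 1, num_found = 1
After iteration 2: n = 2, running = 5, num_found = 2
After iteration 3: n = 3, running = 14, num_found = 3
After iteration 4: n = 4, running = 30, num_found = 4
After iteration 5: n = 5, running = 55, num_found = 5
After iteration 6: n = 6, running = 91, num_found = 6
Loop ends.

Final answer: 91, 6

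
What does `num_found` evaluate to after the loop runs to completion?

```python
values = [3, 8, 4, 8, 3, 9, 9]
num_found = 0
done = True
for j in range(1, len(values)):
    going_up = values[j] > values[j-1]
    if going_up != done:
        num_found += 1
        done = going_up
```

Let's trace through this code step by step.

Initialize: values = [3, 8, 4, 8, 3, 9, 9]
Initialize: num_found = 0
Initialize: done = True
Entering loop: for j in range(1, len(values)):
After iteration 1: j = 1, num_found = 0, done = True, going_up = True
After iteration 2: j = 2, num_found = 1, done = False, going_up = False
After iteration 3: j = 3, num_found = 2, done = True, going_up = True
After iteration 4: j = 4, num_found = 3, done = False, going_up = False
After iteration 5: j = 5, num_found = 4, done = True, going_up = True
After iteration 6: j = 6, num_found = 5, done = False, going_up = False
Loop ends.

Final answer: 5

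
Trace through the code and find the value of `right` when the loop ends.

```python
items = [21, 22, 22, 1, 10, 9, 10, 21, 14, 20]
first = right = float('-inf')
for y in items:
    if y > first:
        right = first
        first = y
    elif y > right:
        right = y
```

Let's trace through this code step by step.

Initialize: items = [21, 22, 22, 1, 10, 9, 10, 21, 14, 20]
Initialize: first = -inf
Initialize: right = -inf
Entering loop: for y in items:
After iteration 1: y = 21, first = 21, right = -inf
After iteration 2: y = 22, first = 22, right = 21
After iteration 3: y = 22, first = 22, right = 22
After iteration 4: y = 1, first = 22, right = 22
After iteration 5: y = 10, first = 22, right = 22
After iteration 6: y = 9, first = 22, right = 22
After iteration 7: y = 10, first = 22, right = 22
After iteration 8: y = 21, first = 22, right = 22
After iteration 9: y = 14, first = 22, right = 22
After iteration 10: y = 20, first = 22, right = 22
Loop ends.

Final answer: 22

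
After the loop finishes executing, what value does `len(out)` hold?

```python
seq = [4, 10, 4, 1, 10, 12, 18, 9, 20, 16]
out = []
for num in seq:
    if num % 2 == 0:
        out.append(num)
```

Let's trace through this code step by step.

Initialize: seq = [4, 10, 4, 1, 10, 12, 18, 9, 20, 16]
Initialize: out = []
Entering loop: for num in seq:
After iteration 1: num = 4, out = [4]
After iteration 2: num = 10, out = [4, 10]
After iteration 3: num = 4, out = [4, 10, 4]
After iteration 4: num = 1, out = [4, 10, 4]
After iteration 5: num = 10, out = [4, 10, 4, 10]
After iteration 6: num = 12, out = [4, 10, 4, 10, 12]
After iteration 7: num = 18, out = [4, 10, 4, 10, 12, 18]
After iteration 8: num = 9, out = [4, 10, 4, 10, 12, 18]
After iteration 9: num = 20, out = [4, 10, 4, 10, 12, 18, 20]
After iteration 10: num = 16, out = [4, 10, 4, 10, 12, 18, 20, 16]
Loop ends.
len(out) = 8

Final answer: 8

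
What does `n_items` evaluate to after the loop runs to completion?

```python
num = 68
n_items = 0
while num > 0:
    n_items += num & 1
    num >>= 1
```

Let's trace through this code step by step.

Initialize: num = 68
Initialize: n_items = 0
Entering loop: while num > 0:
After iteration 1: num = 34, n_items = 0
After iteration 2: num = 17, n_items = 0
After iteration 3: num = 8, n_items = 1
After iteration 4: num = 4, n_items = 1
After iteration 5: num = 2, n_items = 1
After iteration 6: num = 1, n_items = 1
After iteration 7: num = 0, n_items = 2
Loop ends.

Final answer: 2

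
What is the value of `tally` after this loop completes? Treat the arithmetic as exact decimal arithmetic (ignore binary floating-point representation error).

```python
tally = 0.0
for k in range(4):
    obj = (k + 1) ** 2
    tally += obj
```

Let's trace through this code step by step.

Initialize: tally = 0.0
Entering loop: for k in range(4):
After iteration 1: k = 0, tally = 1.0, obj = 1
After iteration 2: k = 1, tally = 5.0, obj = 4
After iteration 3: k = 2, tally = 14.0, obj = 9
After iteration 4: k = 3, tally = 30.0, obj = 16
Loop ends.

Final answer: 30.0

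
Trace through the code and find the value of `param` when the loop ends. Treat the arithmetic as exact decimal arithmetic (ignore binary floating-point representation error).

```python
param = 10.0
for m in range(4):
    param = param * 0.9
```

Let's trace through this code step by step.

Initialize: param = 10.0
Entering loop: for m in range(4):
After iteration 1: m = 0, param = 9.0
After iteration 2: m = 1, param = 8.1
After iteration 3: m = 2, param = 7.29
After iteration 4: m = 3, param = 6.561
Loop ends.

Final answer: 6.561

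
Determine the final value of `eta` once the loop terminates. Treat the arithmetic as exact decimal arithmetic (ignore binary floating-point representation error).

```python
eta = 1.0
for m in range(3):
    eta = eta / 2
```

Let's trace through this code step by step.

Initialize: eta = 1.0
Entering loop: for m in range(3):
After iteration 1: m = 0, eta = 0.5
After iteration 2: m = 1, eta = 0.25
After iteration 3: m = 2, eta = 0.125
Loop ends.

Final answer: 0.125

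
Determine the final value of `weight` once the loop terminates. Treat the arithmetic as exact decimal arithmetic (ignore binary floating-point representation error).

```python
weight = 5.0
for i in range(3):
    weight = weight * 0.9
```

Let's trace through this code step by step.

Initialize: weight = 5.0
Entering loop: for i in range(3):
After iteration 1: i = 0, weight = 4.5
After iteration 2: i = 1, weight = 4.05
After iteration 3: i = 2, weight = 3.645
Loop ends.

Final answer: 3.645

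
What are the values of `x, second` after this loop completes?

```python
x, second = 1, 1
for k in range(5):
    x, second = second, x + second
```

Let's trace through this code step by step.

Initialize: x = 1
Initialize: second = 1
Entering loop: for k in range(5):
After iteration 1: k = 0, x = 1, second = 2
After iteration 2: k = 1, x = 2, second = 3
After iteration 3: k = 2, x = 3, second = 5
After iteration 4: k = 3, x = 5, second = 8
After iteration 5: k = 4, x = 8, second = 13
Loop ends.

Final answer: 8, 13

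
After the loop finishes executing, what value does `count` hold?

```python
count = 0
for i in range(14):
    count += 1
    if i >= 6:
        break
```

Let's trace through this code step by step.

Initialize: count = 0
Entering loop: for i in range(14):
After iteration 1: i = 0, count = 1
After iteration 2: i = 1, count = 2
After iteration 3: i = 2, count = 3
After iteration 4: i = 3, count = 4
After iteration 5: i = 4, count = 5
After iteration 6: i = 5, count = 6
After iteration 7: i = 6, count = 7
Loop ends.

Final answer: 7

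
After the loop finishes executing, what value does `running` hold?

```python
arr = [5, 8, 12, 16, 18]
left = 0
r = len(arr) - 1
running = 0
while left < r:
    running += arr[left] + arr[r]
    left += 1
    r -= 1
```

Let's trace through this code step by step.

Initialize: arr = [5, 8, 12, 16, 18]
Initialize: left = 0
Initialize: r = 4
Initialize: running = 0
Entering loop: while left < r:
After iteration 1: left = 1, r = 3, running = 23
After iteration 2: left = 2, r = 2, running = 47
Loop ends.

Final answer: 47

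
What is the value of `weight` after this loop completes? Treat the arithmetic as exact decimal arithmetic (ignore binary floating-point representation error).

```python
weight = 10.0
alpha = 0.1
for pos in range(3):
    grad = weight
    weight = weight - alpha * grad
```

Let's trace through this code step by step.

Initialize: weight = 10.0
Initialize: alpha = 0.1
Entering loop: for pos in range(3):
After iteration 1: pos = 0, weight = 9.0, grad = 10.0
After iteration 2: pos = 1, weight = 8.1, grad = 9.0
After iteration 3: pos = 2, weight = 7.29, grad = 8.1
Loop ends.

Final answer: 7.29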